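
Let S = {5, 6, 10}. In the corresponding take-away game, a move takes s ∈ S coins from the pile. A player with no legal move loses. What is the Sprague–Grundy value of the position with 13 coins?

2

n :  0  1  2  3  4  5  6  7  8  9 10 11 12 13
G :  0  0  0  0  0  1  1  1  1  1  2  2  2  2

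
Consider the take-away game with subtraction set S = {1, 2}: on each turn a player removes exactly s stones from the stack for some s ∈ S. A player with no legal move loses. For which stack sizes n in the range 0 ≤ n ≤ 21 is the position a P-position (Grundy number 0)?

n :  0  1  2  3  4  5  6  7  8  9 10 11 12 13 14 15 16 17 18 19 20 21
G :  0  1  2  0  1  2  0  1  2  0  1  2  0  1  2  0  1  2  0  1  2  0
P-positions are exactly the n with G(n) = 0.

0, 3, 6, 9, 12, 15, 18, 21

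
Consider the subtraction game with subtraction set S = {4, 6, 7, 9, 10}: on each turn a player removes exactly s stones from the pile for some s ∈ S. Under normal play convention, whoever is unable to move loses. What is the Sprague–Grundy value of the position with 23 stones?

2

n :  0  1  2  3  4  5  6  7  8  9 10 11 12 13 14 15 16 17 18 19 20 21 22 23
G :  0  0  0  0  1  1  1  1  2  2  2  2  3  3  0  0  0  0  1  1  1  1  2  2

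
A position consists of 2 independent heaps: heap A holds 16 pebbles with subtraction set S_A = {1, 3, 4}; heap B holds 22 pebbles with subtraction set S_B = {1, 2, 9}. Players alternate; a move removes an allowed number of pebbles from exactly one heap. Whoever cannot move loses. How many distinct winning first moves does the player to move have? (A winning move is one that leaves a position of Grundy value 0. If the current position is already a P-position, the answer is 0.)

Heap A, S = {1, 3, 4}:
G(0) = 0
G(1) = mex{0} = 1
G(2) = mex{1} = 0
G(3) = mex{0,0} = 1
G(4) = mex{1,1,0} = 2
G(5) = mex{2,0,1} = 3
G(6) = mex{3,1,0} = 2
G(7) = mex{2,2,1} = 0
G(8) = mex{0,3,2} = 1
G(9) = mex{1,2,3} = 0
G(10) = mex{0,0,2} = 1
G(11) = mex{1,1,0} = 2
G(12) = mex{2,0,1} = 3
G(13) = mex{3,1,0} = 2
G(14) = mex{2,2,1} = 0
G(15) = mex{0,3,2} = 1
G(16) = mex{1,2,3} = 0
G_A(16) = 0.
Heap B, S = {1, 2, 9}:
n :  0  1  2  3  4  5  6  7  8  9 10 11 12 13 14 15 16 17 18 19 20 21 22
G :  0  1  2  0  1  2  0  1  2  3  0  1  2  0  1  2  0  1  2  3  0  1  2
G_B(22) = 2.
Combined Grundy value = 0 ⊕ 2 = 2.
A winning move leaves total XOR = 0, i.e. changes one component's Grundy value g to g ⊕ X where X is the current total.
Heap A: need g' = 0⊕2 = 2. Options: 16−1→G=1, 16−3→G=2, 16−4→G=3. Hits: 1.
Heap B: need g' = 2⊕2 = 0. Options: 22−1→G=1, 22−2→G=0, 22−9→G=0. Hits: 2.

3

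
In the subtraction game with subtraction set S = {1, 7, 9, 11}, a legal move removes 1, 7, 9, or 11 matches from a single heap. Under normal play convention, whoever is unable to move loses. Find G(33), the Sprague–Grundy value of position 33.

1

n :  0  1  2  3  4  5  6  7  8  9 10 11 12 13 14 15 16 17 18 19 20 21 22 23 24 25 26 27 28 29 30 31 32 33
G :  0  1  0  1  0  1  0  1  0  1  0  1  0  1  0  1  0  1  0  1  0  1  0  1  0  1  0  1  0  1  0  1  0  1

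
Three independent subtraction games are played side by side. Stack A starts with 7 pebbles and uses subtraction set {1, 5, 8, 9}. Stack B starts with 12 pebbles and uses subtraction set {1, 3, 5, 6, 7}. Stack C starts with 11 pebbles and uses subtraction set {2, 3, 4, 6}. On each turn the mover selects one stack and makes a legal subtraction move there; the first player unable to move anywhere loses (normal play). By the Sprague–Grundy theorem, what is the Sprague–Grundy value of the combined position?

0

Stack A, S = {1, 5, 8, 9}:
G(0) = 0
G(1) = mex{0} = 1
G(2) = mex{1} = 0
G(3) = mex{0} = 1
G(4) = mex{1} = 0
G(5) = mex{0,0} = 1
G(6) = mex{1,1} = 0
G(7) = mex{0,0} = 1
G_A(7) = 1.
Stack B, S = {1, 3, 5, 6, 7}:
G(0) = 0
G(1) = mex{0} = 1
G(2) = mex{1} = 0
G(3) = mex{0,0} = 1
G(4) = mex{1,1} = 0
G(5) = mex{0,0,0} = 1
G(6) = mex{1,1,1,0} = 2
G(7) = mex{2,0,0,1,0} = 3
G(8) = mex{3,1,1,0,1} = 2
G(9) = mex{2,2,0,1,0} = 3
G(10) = mex{3,3,1,0,1} = 2
G(11) = mex{2,2,2,1,0} = 3
G(12) = mex{3,3,3,2,1} = 0
G_B(12) = 0.
Stack C, S = {2, 3, 4, 6}:
G(0) = 0
G(1) = mex{} = 0
G(2) = mex{0} = 1
G(3) = mex{0,0} = 1
G(4) = mex{1,0,0} = 2
G(5) = mex{1,1,0} = 2
G(6) = mex{2,1,1,0} = 3
G(7) = mex{2,2,1,0} = 3
G(8) = mex{3,2,2,1} = 0
G(9) = mex{3,3,2,1} = 0
G(10) = mex{0,3,3,2} = 1
G(11) = mex{0,0,3,2} = 1
G_C(11) = 1.
Combined Grundy value = 1 ⊕ 0 ⊕ 1 = 0.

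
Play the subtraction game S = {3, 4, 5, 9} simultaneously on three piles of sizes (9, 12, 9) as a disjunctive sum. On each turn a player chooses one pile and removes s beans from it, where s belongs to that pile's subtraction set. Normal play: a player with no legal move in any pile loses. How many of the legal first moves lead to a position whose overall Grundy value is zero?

All piles use S = {3, 4, 5, 9}:
n :  0  1  2  3  4  5  6  7  8  9 10 11 12
G :  0  0  0  1  1  1  2  2  0  3  3  1  4
Pile A: G(9) = 3.
Pile B: G(12) = 4.
Pile C: G(9) = 3.
Combined Grundy value = 3 ⊕ 4 ⊕ 3 = 4.
A winning move leaves total XOR = 0, i.e. changes one component's Grundy value g to g ⊕ X where X is the current total.
Pile A: need g' = 3⊕4 = 7. Options: 9−3→G=2, 9−4→G=1, 9−5→G=1, 9−9→G=0. Hits: 0.
Pile B: need g' = 4⊕4 = 0. Options: 12−3→G=3, 12−4→G=0, 12−5→G=2, 12−9→G=1. Hits: 1.
Pile C: need g' = 3⊕4 = 7. Options: 9−3→G=2, 9−4→G=1, 9−5→G=1, 9−9→G=0. Hits: 0.

1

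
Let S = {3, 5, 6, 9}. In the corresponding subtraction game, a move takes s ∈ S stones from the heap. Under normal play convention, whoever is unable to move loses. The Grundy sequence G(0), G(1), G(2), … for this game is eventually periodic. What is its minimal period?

n :  0  1  2  3  4  5  6  7  8  9 10 11 12 13 14 15 16 17 18 19 20 21 22 23 24 25
G :  0  0  0  1  1  1  2  2  2  3  3  3  0  0  0  1  1  1  2  2  2  3  3  3  0  0
G(n+12) = G(n) holds for n = 0,…,8 (a full window of length max(S) = 9), so the sequence is purely periodic with period 12.

12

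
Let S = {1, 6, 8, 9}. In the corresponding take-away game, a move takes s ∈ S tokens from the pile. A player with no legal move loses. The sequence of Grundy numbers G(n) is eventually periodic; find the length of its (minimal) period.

17

G(0) = 0
G(1) = mex{0} = 1
G(2) = mex{1} = 0
G(3) = mex{0} = 1
G(4) = mex{1} = 0
G(5) = mex{0} = 1
G(6) = mex{1,0} = 2
G(7) = mex{2,1} = 0
G(8) = mex{0,0,0} = 1
G(9) = mex{1,1,1,0} = 2
G(10) = mex{2,0,0,1} = 3
G(11) = mex{3,1,1,0} = 2
G(12) = mex{2,2,0,1} = 3
G(13) = mex{3,0,1,0} = 2
G(14) = mex{2,1,2,1} = 0
G(15) = mex{0,2,0,2} = 1
G(16) = mex{1,3,1,0} = 2
G(17) = mex{2,2,2,1} = 0
G(18) = mex{0,3,3,2} = 1
G(19) = mex{1,2,2,3} = 0
G(20) = mex{0,0,3,2} = 1
G(21) = mex{1,1,2,3} = 0
G(22) = mex{0,2,0,2} = 1
G(23) = mex{1,0,1,0} = 2
G(24) = mex{2,1,2,1} = 0
G(25) = mex{0,0,0,2} = 1
G(26) = mex{1,1,1,0} = 2
G(27) = mex{2,0,0,1} = 3
G(28) = mex{3,1,1,0} = 2
G(29) = mex{2,2,0,1} = 3
G(30) = mex{3,0,1,0} = 2
G(31) = mex{2,1,2,1} = 0
G(32) = mex{0,2,0,2} = 1
G(33) = mex{1,3,1,0} = 2
G(34) = mex{2,2,2,1} = 0
G(35) = mex{0,3,3,2} = 1
G(n+17) = G(n) holds for n = 0,…,8 (a full window of length max(S) = 9), so the sequence is purely periodic with period 17.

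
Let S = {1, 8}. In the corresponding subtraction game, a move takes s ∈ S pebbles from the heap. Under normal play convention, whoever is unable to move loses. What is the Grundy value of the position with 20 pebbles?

0

n :  0  1  2  3  4  5  6  7  8  9 10 11 12 13 14 15 16 17 18 19 20
G :  0  1  0  1  0  1  0  1  2  0  1  0  1  0  1  0  1  2  0  1  0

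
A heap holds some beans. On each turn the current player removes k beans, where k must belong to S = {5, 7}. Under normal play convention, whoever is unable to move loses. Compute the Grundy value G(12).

0

n :  0  1  2  3  4  5  6  7  8  9 10 11 12
G :  0  0  0  0  0  1  1  1  1  1  2  2  0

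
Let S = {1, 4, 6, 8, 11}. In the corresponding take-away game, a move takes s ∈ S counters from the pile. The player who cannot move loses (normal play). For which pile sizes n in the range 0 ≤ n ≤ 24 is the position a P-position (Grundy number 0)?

0, 2, 5, 7, 12, 14, 17, 19, 24

G(0) = 0
G(1) = mex{0} = 1
G(2) = mex{1} = 0
G(3) = mex{0} = 1
G(4) = mex{1,0} = 2
G(5) = mex{2,1} = 0
G(6) = mex{0,0,0} = 1
G(7) = mex{1,1,1} = 0
G(8) = mex{0,2,0,0} = 1
G(9) = mex{1,0,1,1} = 2
G(10) = mex{2,1,2,0} = 3
G(11) = mex{3,0,0,1,0} = 2
G(12) = mex{2,1,1,2,1} = 0
G(13) = mex{0,2,0,0,0} = 1
G(14) = mex{1,3,1,1,1} = 0
G(15) = mex{0,2,2,0,2} = 1
G(16) = mex{1,0,3,1,0} = 2
G(17) = mex{2,1,2,2,1} = 0
G(18) = mex{0,0,0,3,0} = 1
G(19) = mex{1,1,1,2,1} = 0
G(20) = mex{0,2,0,0,2} = 1
G(21) = mex{1,0,1,1,3} = 2
G(22) = mex{2,1,2,0,2} = 3
G(23) = mex{3,0,0,1,0} = 2
G(24) = mex{2,1,1,2,1} = 0
P-positions are exactly the n with G(n) = 0.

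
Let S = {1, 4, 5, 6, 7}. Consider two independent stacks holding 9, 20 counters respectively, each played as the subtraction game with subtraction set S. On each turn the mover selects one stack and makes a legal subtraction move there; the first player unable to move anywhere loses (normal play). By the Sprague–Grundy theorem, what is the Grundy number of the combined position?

5

All stacks use S = {1, 4, 5, 6, 7}:
G(0) = 0
G(1) = mex{0} = 1
G(2) = mex{1} = 0
G(3) = mex{0} = 1
G(4) = mex{1,0} = 2
G(5) = mex{2,1,0} = 3
G(6) = mex{3,0,1,0} = 2
G(7) = mex{2,1,0,1,0} = 3
G(8) = mex{3,2,1,0,1} = 4
G(9) = mex{4,3,2,1,0} = 5
G(10) = mex{5,2,3,2,1} = 0
G(11) = mex{0,3,2,3,2} = 1
G(12) = mex{1,4,3,2,3} = 0
G(13) = mex{0,5,4,3,2} = 1
G(14) = mex{1,0,5,4,3} = 2
G(15) = mex{2,1,0,5,4} = 3
G(16) = mex{3,0,1,0,5} = 2
G(17) = mex{2,1,0,1,0} = 3
G(18) = mex{3,2,1,0,1} = 4
G(19) = mex{4,3,2,1,0} = 5
G(20) = mex{5,2,3,2,1} = 0
Stack A: G(9) = 5.
Stack B: G(20) = 0.
Combined Grundy value = 5 ⊕ 0 = 5.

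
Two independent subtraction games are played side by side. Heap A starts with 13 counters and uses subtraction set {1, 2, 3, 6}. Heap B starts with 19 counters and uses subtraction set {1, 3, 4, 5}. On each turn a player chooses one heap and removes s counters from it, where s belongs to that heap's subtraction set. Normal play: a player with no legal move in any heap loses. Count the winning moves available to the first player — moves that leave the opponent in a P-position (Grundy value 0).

Heap A, S = {1, 2, 3, 6}:
n :  0  1  2  3  4  5  6  7  8  9 10 11 12 13
G :  0  1  2  3  0  1  2  3  0  1  2  3  0  1
G_A(13) = 1.
Heap B, S = {1, 3, 4, 5}:
n :  0  1  2  3  4  5  6  7  8  9 10 11 12 13 14 15 16 17 18 19
G :  0  1  0  1  2  3  2  3  0  1  0  1  2  3  2  3  0  1  0  1
G_B(19) = 1.
Combined Grundy value = 1 ⊕ 1 = 0.
A winning move leaves total XOR = 0, i.e. changes one component's Grundy value g to g ⊕ X where X is the current total.
Heap A: target g' = 1⊕0 = 1, but every legal move changes the Grundy value (mex property), so 0 moves.
Heap B: target g' = 1⊕0 = 1, but every legal move changes the Grundy value (mex property), so 0 moves.

0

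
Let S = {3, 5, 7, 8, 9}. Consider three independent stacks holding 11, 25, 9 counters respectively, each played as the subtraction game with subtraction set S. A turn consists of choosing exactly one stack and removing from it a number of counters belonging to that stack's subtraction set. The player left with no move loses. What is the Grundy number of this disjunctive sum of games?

All stacks use S = {3, 5, 7, 8, 9}:
G(0) = 0
G(1) = mex{} = 0
G(2) = mex{} = 0
G(3) = mex{0} = 1
G(4) = mex{0} = 1
G(5) = mex{0,0} = 1
G(6) = mex{1,0} = 2
G(7) = mex{1,0,0} = 2
G(8) = mex{1,1,0,0} = 2
G(9) = mex{2,1,0,0,0} = 3
G(10) = mex{2,1,1,0,0} = 3
G(11) = mex{2,2,1,1,0} = 3
G(12) = mex{3,2,1,1,1} = 0
G(13) = mex{3,2,2,1,1} = 0
G(14) = mex{3,3,2,2,1} = 0
G(15) = mex{0,3,2,2,2} = 1
G(16) = mex{0,3,3,2,2} = 1
G(17) = mex{0,0,3,3,2} = 1
G(18) = mex{1,0,3,3,3} = 2
G(19) = mex{1,0,0,3,3} = 2
G(20) = mex{1,1,0,0,3} = 2
G(21) = mex{2,1,0,0,0} = 3
G(22) = mex{2,1,1,0,0} = 3
G(23) = mex{2,2,1,1,0} = 3
G(24) = mex{3,2,1,1,1} = 0
G(25) = mex{3,2,2,1,1} = 0
Stack A: G(11) = 3.
Stack B: G(25) = 0.
Stack C: G(9) = 3.
Combined Grundy value = 3 ⊕ 0 ⊕ 3 = 0.

0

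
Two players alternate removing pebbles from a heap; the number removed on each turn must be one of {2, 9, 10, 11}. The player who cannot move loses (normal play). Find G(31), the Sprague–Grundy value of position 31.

3

G(0) = 0
G(1) = mex{} = 0
G(2) = mex{0} = 1
G(3) = mex{0} = 1
G(4) = mex{1} = 0
G(5) = mex{1} = 0
G(6) = mex{0} = 1
G(7) = mex{0} = 1
G(8) = mex{1} = 0
G(9) = mex{1,0} = 2
G(10) = mex{0,0,0} = 1
G(11) = mex{2,1,0,0} = 3
G(12) = mex{1,1,1,0} = 2
G(13) = mex{3,0,1,1} = 2
G(14) = mex{2,0,0,1} = 3
G(15) = mex{2,1,0,0} = 3
G(16) = mex{3,1,1,0} = 2
G(17) = mex{3,0,1,1} = 2
G(18) = mex{2,2,0,1} = 3
G(19) = mex{2,1,2,0} = 3
G(20) = mex{3,3,1,2} = 0
G(21) = mex{3,2,3,1} = 0
G(22) = mex{0,2,2,3} = 1
G(23) = mex{0,3,2,2} = 1
G(24) = mex{1,3,3,2} = 0
G(25) = mex{1,2,3,3} = 0
G(26) = mex{0,2,2,3} = 1
G(27) = mex{0,3,2,2} = 1
G(28) = mex{1,3,3,2} = 0
G(29) = mex{1,0,3,3} = 2
G(30) = mex{0,0,0,3} = 1
G(31) = mex{2,1,0,0} = 3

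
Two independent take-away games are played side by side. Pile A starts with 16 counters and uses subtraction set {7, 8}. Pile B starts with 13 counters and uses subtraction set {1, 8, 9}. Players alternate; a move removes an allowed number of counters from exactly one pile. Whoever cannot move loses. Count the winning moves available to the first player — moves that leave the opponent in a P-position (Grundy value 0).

1

Pile A, S = {7, 8}:
n :  0  1  2  3  4  5  6  7  8  9 10 11 12 13 14 15 16
G :  0  0  0  0  0  0  0  1  1  1  1  1  1  1  2  0  0
G_A(16) = 0.
Pile B, S = {1, 8, 9}:
n :  0  1  2  3  4  5  6  7  8  9 10 11 12 13
G :  0  1  0  1  0  1  0  1  2  3  2  3  2  3
G_B(13) = 3.
Combined Grundy value = 0 ⊕ 3 = 3.
A winning move leaves total XOR = 0, i.e. changes one component's Grundy value g to g ⊕ X where X is the current total.
Pile A: need g' = 0⊕3 = 3. Options: 16−7→G=1, 16−8→G=1. Hits: 0.
Pile B: need g' = 3⊕3 = 0. Options: 13−1→G=2, 13−8→G=1, 13−9→G=0. Hits: 1.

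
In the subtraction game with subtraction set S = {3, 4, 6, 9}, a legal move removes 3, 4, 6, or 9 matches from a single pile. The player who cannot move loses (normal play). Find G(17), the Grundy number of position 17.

n :  0  1  2  3  4  5  6  7  8  9 10 11 12 13 14 15 16 17
G :  0  0  0  1  1  1  2  2  2  3  3  3  0  0  0  1  1  1

1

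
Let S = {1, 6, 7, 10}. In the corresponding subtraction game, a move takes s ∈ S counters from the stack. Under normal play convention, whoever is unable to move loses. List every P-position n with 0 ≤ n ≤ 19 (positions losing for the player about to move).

n :  0  1  2  3  4  5  6  7  8  9 10 11 12 13 14 15 16 17 18 19
G :  0  1  0  1  0  1  2  3  2  3  2  3  4  0  1  0  1  0  1  2
P-positions are exactly the n with G(n) = 0.

0, 2, 4, 13, 15, 17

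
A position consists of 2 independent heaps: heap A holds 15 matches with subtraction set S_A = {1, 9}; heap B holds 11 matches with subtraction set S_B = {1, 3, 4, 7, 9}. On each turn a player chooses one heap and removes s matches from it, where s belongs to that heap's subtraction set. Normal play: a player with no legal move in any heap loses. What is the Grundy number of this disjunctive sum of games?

Heap A, S = {1, 9}:
G(0) = 0
G(1) = mex{0} = 1
G(2) = mex{1} = 0
G(3) = mex{0} = 1
G(4) = mex{1} = 0
G(5) = mex{0} = 1
G(6) = mex{1} = 0
G(7) = mex{0} = 1
G(8) = mex{1} = 0
G(9) = mex{0,0} = 1
G(10) = mex{1,1} = 0
G(11) = mex{0,0} = 1
G(12) = mex{1,1} = 0
G(13) = mex{0,0} = 1
G(14) = mex{1,1} = 0
G(15) = mex{0,0} = 1
G_A(15) = 1.
Heap B, S = {1, 3, 4, 7, 9}:
n :  0  1  2  3  4  5  6  7  8  9 10 11
G :  0  1  0  1  2  3  2  3  0  1  0  1
G_B(11) = 1.
Combined Grundy value = 1 ⊕ 1 = 0.

0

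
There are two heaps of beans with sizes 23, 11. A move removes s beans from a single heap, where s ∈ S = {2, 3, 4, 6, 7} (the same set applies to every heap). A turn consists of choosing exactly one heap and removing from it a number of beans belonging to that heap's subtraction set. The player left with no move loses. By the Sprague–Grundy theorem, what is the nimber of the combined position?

3

All heaps use S = {2, 3, 4, 6, 7}:
G(0) = 0
G(1) = mex{} = 0
G(2) = mex{0} = 1
G(3) = mex{0,0} = 1
G(4) = mex{1,0,0} = 2
G(5) = mex{1,1,0} = 2
G(6) = mex{2,1,1,0} = 3
G(7) = mex{2,2,1,0,0} = 3
G(8) = mex{3,2,2,1,0} = 4
G(9) = mex{3,3,2,1,1} = 0
G(10) = mex{4,3,3,2,1} = 0
G(11) = mex{0,4,3,2,2} = 1
G(12) = mex{0,0,4,3,2} = 1
G(13) = mex{1,0,0,3,3} = 2
G(14) = mex{1,1,0,4,3} = 2
G(15) = mex{2,1,1,0,4} = 3
G(16) = mex{2,2,1,0,0} = 3
G(17) = mex{3,2,2,1,0} = 4
G(18) = mex{3,3,2,1,1} = 0
G(19) = mex{4,3,3,2,1} = 0
G(20) = mex{0,4,3,2,2} = 1
G(21) = mex{0,0,4,3,2} = 1
G(22) = mex{1,0,0,3,3} = 2
G(23) = mex{1,1,0,4,3} = 2
Heap A: G(23) = 2.
Heap B: G(11) = 1.
Combined Grundy value = 2 ⊕ 1 = 3.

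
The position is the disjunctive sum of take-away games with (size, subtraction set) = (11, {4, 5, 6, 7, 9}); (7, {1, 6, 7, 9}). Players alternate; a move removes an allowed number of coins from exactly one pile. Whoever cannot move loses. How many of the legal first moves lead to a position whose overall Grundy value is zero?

Pile A, S = {4, 5, 6, 7, 9}:
G(0) = 0
G(1) = mex{} = 0
G(2) = mex{} = 0
G(3) = mex{} = 0
G(4) = mex{0} = 1
G(5) = mex{0,0} = 1
G(6) = mex{0,0,0} = 1
G(7) = mex{0,0,0,0} = 1
G(8) = mex{1,0,0,0} = 2
G(9) = mex{1,1,0,0,0} = 2
G(10) = mex{1,1,1,0,0} = 2
G(11) = mex{1,1,1,1,0} = 2
G_A(11) = 2.
Pile B, S = {1, 6, 7, 9}:
G(0) = 0
G(1) = mex{0} = 1
G(2) = mex{1} = 0
G(3) = mex{0} = 1
G(4) = mex{1} = 0
G(5) = mex{0} = 1
G(6) = mex{1,0} = 2
G(7) = mex{2,1,0} = 3
G_B(7) = 3.
Combined Grundy value = 2 ⊕ 3 = 1.
A winning move leaves total XOR = 0, i.e. changes one component's Grundy value g to g ⊕ X where X is the current total.
Pile A: need g' = 2⊕1 = 3. Options: 11−4→G=1, 11−5→G=1, 11−6→G=1, 11−7→G=1, 11−9→G=0. Hits: 0.
Pile B: need g' = 3⊕1 = 2. Options: 7−1→G=2, 7−6→G=1, 7−7→G=0. Hits: 1.

1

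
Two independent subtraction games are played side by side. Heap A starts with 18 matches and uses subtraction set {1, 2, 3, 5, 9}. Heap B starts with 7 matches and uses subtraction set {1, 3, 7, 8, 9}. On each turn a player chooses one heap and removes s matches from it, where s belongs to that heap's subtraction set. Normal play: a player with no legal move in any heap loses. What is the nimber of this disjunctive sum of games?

3

Heap A, S = {1, 2, 3, 5, 9}:
n :  0  1  2  3  4  5  6  7  8  9 10 11 12 13 14 15 16 17 18
G :  0  1  2  3  0  1  2  3  0  1  2  3  0  1  2  3  0  1  2
G_A(18) = 2.
Heap B, S = {1, 3, 7, 8, 9}:
G(0) = 0
G(1) = mex{0} = 1
G(2) = mex{1} = 0
G(3) = mex{0,0} = 1
G(4) = mex{1,1} = 0
G(5) = mex{0,0} = 1
G(6) = mex{1,1} = 0
G(7) = mex{0,0,0} = 1
G_B(7) = 1.
Combined Grundy value = 2 ⊕ 1 = 3.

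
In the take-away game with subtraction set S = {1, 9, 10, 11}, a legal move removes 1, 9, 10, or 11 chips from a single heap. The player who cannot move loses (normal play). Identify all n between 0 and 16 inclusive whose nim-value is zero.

n :  0  1  2  3  4  5  6  7  8  9 10 11 12 13 14 15 16
G :  0  1  0  1  0  1  0  1  0  1  2  3  2  3  2  3  2
P-positions are exactly the n with G(n) = 0.

0, 2, 4, 6, 8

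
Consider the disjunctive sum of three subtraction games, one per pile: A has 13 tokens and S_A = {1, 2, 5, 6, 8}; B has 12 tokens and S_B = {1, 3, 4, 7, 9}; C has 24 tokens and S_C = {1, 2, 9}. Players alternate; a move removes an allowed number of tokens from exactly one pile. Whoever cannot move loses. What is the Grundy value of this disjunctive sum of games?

0

Pile A, S = {1, 2, 5, 6, 8}:
G(0) = 0
G(1) = mex{0} = 1
G(2) = mex{1,0} = 2
G(3) = mex{2,1} = 0
G(4) = mex{0,2} = 1
G(5) = mex{1,0,0} = 2
G(6) = mex{2,1,1,0} = 3
G(7) = mex{3,2,2,1} = 0
G(8) = mex{0,3,0,2,0} = 1
G(9) = mex{1,0,1,0,1} = 2
G(10) = mex{2,1,2,1,2} = 0
G(11) = mex{0,2,3,2,0} = 1
G(12) = mex{1,0,0,3,1} = 2
G(13) = mex{2,1,1,0,2} = 3
G_A(13) = 3.
Pile B, S = {1, 3, 4, 7, 9}:
G(0) = 0
G(1) = mex{0} = 1
G(2) = mex{1} = 0
G(3) = mex{0,0} = 1
G(4) = mex{1,1,0} = 2
G(5) = mex{2,0,1} = 3
G(6) = mex{3,1,0} = 2
G(7) = mex{2,2,1,0} = 3
G(8) = mex{3,3,2,1} = 0
G(9) = mex{0,2,3,0,0} = 1
G(10) = mex{1,3,2,1,1} = 0
G(11) = mex{0,0,3,2,0} = 1
G(12) = mex{1,1,0,3,1} = 2
G_B(12) = 2.
Pile C, S = {1, 2, 9}:
G(0) = 0
G(1) = mex{0} = 1
G(2) = mex{1,0} = 2
G(3) = mex{2,1} = 0
G(4) = mex{0,2} = 1
G(5) = mex{1,0} = 2
G(6) = mex{2,1} = 0
G(7) = mex{0,2} = 1
G(8) = mex{1,0} = 2
G(9) = mex{2,1,0} = 3
G(10) = mex{3,2,1} = 0
G(11) = mex{0,3,2} = 1
G(12) = mex{1,0,0} = 2
G(13) = mex{2,1,1} = 0
G(14) = mex{0,2,2} = 1
G(15) = mex{1,0,0} = 2
G(16) = mex{2,1,1} = 0
G(17) = mex{0,2,2} = 1
G(18) = mex{1,0,3} = 2
G(19) = mex{2,1,0} = 3
G(20) = mex{3,2,1} = 0
G(21) = mex{0,3,2} = 1
G(22) = mex{1,0,0} = 2
G(23) = mex{2,1,1} = 0
G(24) = mex{0,2,2} = 1
G_C(24) = 1.
Combined Grundy value = 3 ⊕ 2 ⊕ 1 = 0.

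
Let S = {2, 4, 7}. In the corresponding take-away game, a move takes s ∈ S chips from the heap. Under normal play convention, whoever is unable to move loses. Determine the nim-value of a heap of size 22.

n :  0  1  2  3  4  5  6  7  8  9 10 11 12 13 14 15 16 17 18 19 20 21 22
G :  0  0  1  1  2  2  0  3  1  0  2  1  0  2  1  0  2  1  0  2  1  0  2

2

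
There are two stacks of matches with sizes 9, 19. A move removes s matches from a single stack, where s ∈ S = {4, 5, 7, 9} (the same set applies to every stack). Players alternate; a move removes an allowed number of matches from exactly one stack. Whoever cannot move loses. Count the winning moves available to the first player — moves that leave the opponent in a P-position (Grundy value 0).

All stacks use S = {4, 5, 7, 9}:
n :  0  1  2  3  4  5  6  7  8  9 10 11 12 13 14 15 16 17 18 19
G :  0  0  0  0  1  1  1  1  2  2  2  2  3  0  0  0  0  1  1  1
Stack A: G(9) = 2.
Stack B: G(19) = 1.
Combined Grundy value = 2 ⊕ 1 = 3.
A winning move leaves total XOR = 0, i.e. changes one component's Grundy value g to g ⊕ X where X is the current total.
Stack A: need g' = 2⊕3 = 1. Options: 9−4→G=1, 9−5→G=1, 9−7→G=0, 9−9→G=0. Hits: 2.
Stack B: need g' = 1⊕3 = 2. Options: 19−4→G=0, 19−5→G=0, 19−7→G=3, 19−9→G=2. Hits: 1.

3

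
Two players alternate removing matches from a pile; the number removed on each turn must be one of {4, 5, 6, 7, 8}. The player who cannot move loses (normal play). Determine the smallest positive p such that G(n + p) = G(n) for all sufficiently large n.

G(0) = 0
G(1) = mex{} = 0
G(2) = mex{} = 0
G(3) = mex{} = 0
G(4) = mex{0} = 1
G(5) = mex{0,0} = 1
G(6) = mex{0,0,0} = 1
G(7) = mex{0,0,0,0} = 1
G(8) = mex{1,0,0,0,0} = 2
G(9) = mex{1,1,0,0,0} = 2
G(10) = mex{1,1,1,0,0} = 2
G(11) = mex{1,1,1,1,0} = 2
G(12) = mex{2,1,1,1,1} = 0
G(13) = mex{2,2,1,1,1} = 0
G(14) = mex{2,2,2,1,1} = 0
G(15) = mex{2,2,2,2,1} = 0
G(16) = mex{0,2,2,2,2} = 1
G(17) = mex{0,0,2,2,2} = 1
G(18) = mex{0,0,0,2,2} = 1
G(19) = mex{0,0,0,0,2} = 1
G(20) = mex{1,0,0,0,0} = 2
G(21) = mex{1,1,0,0,0} = 2
G(22) = mex{1,1,1,0,0} = 2
G(23) = mex{1,1,1,1,0} = 2
G(24) = mex{2,1,1,1,1} = 0
G(25) = mex{2,2,1,1,1} = 0
G(n+12) = G(n) holds for n = 0,…,7 (a full window of length max(S) = 8), so the sequence is purely periodic with period 12.

12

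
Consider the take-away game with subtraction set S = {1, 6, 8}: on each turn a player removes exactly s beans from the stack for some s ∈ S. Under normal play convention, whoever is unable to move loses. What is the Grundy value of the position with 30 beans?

0

G(0) = 0
G(1) = mex{0} = 1
G(2) = mex{1} = 0
G(3) = mex{0} = 1
G(4) = mex{1} = 0
G(5) = mex{0} = 1
G(6) = mex{1,0} = 2
G(7) = mex{2,1} = 0
G(8) = mex{0,0,0} = 1
G(9) = mex{1,1,1} = 0
G(10) = mex{0,0,0} = 1
G(11) = mex{1,1,1} = 0
G(12) = mex{0,2,0} = 1
G(13) = mex{1,0,1} = 2
G(14) = mex{2,1,2} = 0
G(15) = mex{0,0,0} = 1
G(16) = mex{1,1,1} = 0
G(17) = mex{0,0,0} = 1
G(18) = mex{1,1,1} = 0
G(19) = mex{0,2,0} = 1
G(20) = mex{1,0,1} = 2
G(21) = mex{2,1,2} = 0
G(22) = mex{0,0,0} = 1
G(23) = mex{1,1,1} = 0
G(24) = mex{0,0,0} = 1
G(25) = mex{1,1,1} = 0
G(26) = mex{0,2,0} = 1
G(27) = mex{1,0,1} = 2
G(28) = mex{2,1,2} = 0
G(29) = mex{0,0,0} = 1
G(30) = mex{1,1,1} = 0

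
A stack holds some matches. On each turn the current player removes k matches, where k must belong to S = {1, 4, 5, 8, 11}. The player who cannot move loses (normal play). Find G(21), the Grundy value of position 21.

0

G(0) = 0
G(1) = mex{0} = 1
G(2) = mex{1} = 0
G(3) = mex{0} = 1
G(4) = mex{1,0} = 2
G(5) = mex{2,1,0} = 3
G(6) = mex{3,0,1} = 2
G(7) = mex{2,1,0} = 3
G(8) = mex{3,2,1,0} = 4
G(9) = mex{4,3,2,1} = 0
G(10) = mex{0,2,3,0} = 1
G(11) = mex{1,3,2,1,0} = 4
G(12) = mex{4,4,3,2,1} = 0
G(13) = mex{0,0,4,3,0} = 1
G(14) = mex{1,1,0,2,1} = 3
G(15) = mex{3,4,1,3,2} = 0
G(16) = mex{0,0,4,4,3} = 1
G(17) = mex{1,1,0,0,2} = 3
G(18) = mex{3,3,1,1,3} = 0
G(19) = mex{0,0,3,4,4} = 1
G(20) = mex{1,1,0,0,0} = 2
G(21) = mex{2,3,1,1,1} = 0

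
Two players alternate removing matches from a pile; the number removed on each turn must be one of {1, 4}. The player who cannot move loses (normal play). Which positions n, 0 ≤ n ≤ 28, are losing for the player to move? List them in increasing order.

G(0) = 0
G(1) = mex{0} = 1
G(2) = mex{1} = 0
G(3) = mex{0} = 1
G(4) = mex{1,0} = 2
G(5) = mex{2,1} = 0
G(6) = mex{0,0} = 1
G(7) = mex{1,1} = 0
G(8) = mex{0,2} = 1
G(9) = mex{1,0} = 2
G(10) = mex{2,1} = 0
G(11) = mex{0,0} = 1
G(12) = mex{1,1} = 0
G(13) = mex{0,2} = 1
G(14) = mex{1,0} = 2
G(15) = mex{2,1} = 0
G(16) = mex{0,0} = 1
G(17) = mex{1,1} = 0
G(18) = mex{0,2} = 1
G(19) = mex{1,0} = 2
G(20) = mex{2,1} = 0
G(21) = mex{0,0} = 1
G(22) = mex{1,1} = 0
G(23) = mex{0,2} = 1
G(24) = mex{1,0} = 2
G(25) = mex{2,1} = 0
G(26) = mex{0,0} = 1
G(27) = mex{1,1} = 0
G(28) = mex{0,2} = 1
P-positions are exactly the n with G(n) = 0.

0, 2, 5, 7, 10, 12, 15, 17, 20, 22, 25, 27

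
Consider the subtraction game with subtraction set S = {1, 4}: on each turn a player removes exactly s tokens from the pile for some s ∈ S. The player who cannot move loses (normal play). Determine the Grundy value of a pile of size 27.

0

G(0) = 0
G(1) = mex{0} = 1
G(2) = mex{1} = 0
G(3) = mex{0} = 1
G(4) = mex{1,0} = 2
G(5) = mex{2,1} = 0
G(6) = mex{0,0} = 1
G(7) = mex{1,1} = 0
G(8) = mex{0,2} = 1
G(9) = mex{1,0} = 2
G(10) = mex{2,1} = 0
G(11) = mex{0,0} = 1
G(12) = mex{1,1} = 0
G(13) = mex{0,2} = 1
G(14) = mex{1,0} = 2
G(15) = mex{2,1} = 0
G(16) = mex{0,0} = 1
G(17) = mex{1,1} = 0
G(18) = mex{0,2} = 1
G(19) = mex{1,0} = 2
G(20) = mex{2,1} = 0
G(21) = mex{0,0} = 1
G(22) = mex{1,1} = 0
G(23) = mex{0,2} = 1
G(24) = mex{1,0} = 2
G(25) = mex{2,1} = 0
G(26) = mex{0,0} = 1
G(27) = mex{1,1} = 0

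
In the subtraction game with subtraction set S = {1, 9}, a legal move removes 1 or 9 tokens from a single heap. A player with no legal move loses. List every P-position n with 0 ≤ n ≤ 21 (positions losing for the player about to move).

0, 2, 4, 6, 8, 10, 12, 14, 16, 18, 20

n :  0  1  2  3  4  5  6  7  8  9 10 11 12 13 14 15 16 17 18 19 20 21
G :  0  1  0  1  0  1  0  1  0  1  0  1  0  1  0  1  0  1  0  1  0  1
P-positions are exactly the n with G(n) = 0.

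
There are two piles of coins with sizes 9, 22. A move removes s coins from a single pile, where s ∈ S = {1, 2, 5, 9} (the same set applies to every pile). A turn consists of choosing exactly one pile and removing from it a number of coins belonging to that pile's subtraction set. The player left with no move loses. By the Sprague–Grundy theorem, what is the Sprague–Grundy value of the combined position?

All piles use S = {1, 2, 5, 9}:
G(0) = 0
G(1) = mex{0} = 1
G(2) = mex{1,0} = 2
G(3) = mex{2,1} = 0
G(4) = mex{0,2} = 1
G(5) = mex{1,0,0} = 2
G(6) = mex{2,1,1} = 0
G(7) = mex{0,2,2} = 1
G(8) = mex{1,0,0} = 2
G(9) = mex{2,1,1,0} = 3
G(10) = mex{3,2,2,1} = 0
G(11) = mex{0,3,0,2} = 1
G(12) = mex{1,0,1,0} = 2
G(13) = mex{2,1,2,1} = 0
G(14) = mex{0,2,3,2} = 1
G(15) = mex{1,0,0,0} = 2
G(16) = mex{2,1,1,1} = 0
G(17) = mex{0,2,2,2} = 1
G(18) = mex{1,0,0,3} = 2
G(19) = mex{2,1,1,0} = 3
G(20) = mex{3,2,2,1} = 0
G(21) = mex{0,3,0,2} = 1
G(22) = mex{1,0,1,0} = 2
Pile A: G(9) = 3.
Pile B: G(22) = 2.
Combined Grundy value = 3 ⊕ 2 = 1.

1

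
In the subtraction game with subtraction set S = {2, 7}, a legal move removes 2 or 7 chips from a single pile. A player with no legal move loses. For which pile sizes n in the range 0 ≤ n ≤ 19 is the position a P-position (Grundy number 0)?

0, 1, 4, 5, 9, 10, 13, 14, 18, 19

G(0) = 0
G(1) = mex{} = 0
G(2) = mex{0} = 1
G(3) = mex{0} = 1
G(4) = mex{1} = 0
G(5) = mex{1} = 0
G(6) = mex{0} = 1
G(7) = mex{0,0} = 1
G(8) = mex{1,0} = 2
G(9) = mex{1,1} = 0
G(10) = mex{2,1} = 0
G(11) = mex{0,0} = 1
G(12) = mex{0,0} = 1
G(13) = mex{1,1} = 0
G(14) = mex{1,1} = 0
G(15) = mex{0,2} = 1
G(16) = mex{0,0} = 1
G(17) = mex{1,0} = 2
G(18) = mex{1,1} = 0
G(19) = mex{2,1} = 0
P-positions are exactly the n with G(n) = 0.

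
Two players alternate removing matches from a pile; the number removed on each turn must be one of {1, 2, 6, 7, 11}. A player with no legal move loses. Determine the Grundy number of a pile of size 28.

0

n :  0  1  2  3  4  5  6  7  8  9 10 11 12 13 14 15 16 17 18 19 20 21 22 23 24 25 26 27 28
G :  0  1  2  0  1  2  3  4  0  1  2  3  0  1  2  3  0  1  2  3  0  1  2  3  0  1  2  3  0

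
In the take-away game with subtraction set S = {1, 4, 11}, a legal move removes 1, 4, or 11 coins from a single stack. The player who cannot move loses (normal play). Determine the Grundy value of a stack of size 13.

1

G(0) = 0
G(1) = mex{0} = 1
G(2) = mex{1} = 0
G(3) = mex{0} = 1
G(4) = mex{1,0} = 2
G(5) = mex{2,1} = 0
G(6) = mex{0,0} = 1
G(7) = mex{1,1} = 0
G(8) = mex{0,2} = 1
G(9) = mex{1,0} = 2
G(10) = mex{2,1} = 0
G(11) = mex{0,0,0} = 1
G(12) = mex{1,1,1} = 0
G(13) = mex{0,2,0} = 1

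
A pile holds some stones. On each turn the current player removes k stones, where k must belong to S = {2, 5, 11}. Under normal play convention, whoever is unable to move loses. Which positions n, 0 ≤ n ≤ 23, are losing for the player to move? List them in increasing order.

n :  0  1  2  3  4  5  6  7  8  9 10 11 12 13 14 15 16 17 18 19 20 21 22 23
G :  0  0  1  1  0  2  1  0  0  1  1  2  2  3  0  2  1  0  2  1  0  0  1  1
P-positions are exactly the n with G(n) = 0.

0, 1, 4, 7, 8, 14, 17, 20, 21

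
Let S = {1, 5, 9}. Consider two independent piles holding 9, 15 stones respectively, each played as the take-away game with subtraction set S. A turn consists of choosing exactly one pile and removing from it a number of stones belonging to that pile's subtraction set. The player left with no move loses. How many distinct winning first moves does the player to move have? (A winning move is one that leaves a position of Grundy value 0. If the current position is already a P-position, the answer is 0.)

0

All piles use S = {1, 5, 9}:
G(0) = 0
G(1) = mex{0} = 1
G(2) = mex{1} = 0
G(3) = mex{0} = 1
G(4) = mex{1} = 0
G(5) = mex{0,0} = 1
G(6) = mex{1,1} = 0
G(7) = mex{0,0} = 1
G(8) = mex{1,1} = 0
G(9) = mex{0,0,0} = 1
G(10) = mex{1,1,1} = 0
G(11) = mex{0,0,0} = 1
G(12) = mex{1,1,1} = 0
G(13) = mex{0,0,0} = 1
G(14) = mex{1,1,1} = 0
G(15) = mex{0,0,0} = 1
Pile A: G(9) = 1.
Pile B: G(15) = 1.
Combined Grundy value = 1 ⊕ 1 = 0.
A winning move leaves total XOR = 0, i.e. changes one component's Grundy value g to g ⊕ X where X is the current total.
Pile A: target g' = 1⊕0 = 1, but every legal move changes the Grundy value (mex property), so 0 moves.
Pile B: target g' = 1⊕0 = 1, but every legal move changes the Grundy value (mex property), so 0 moves.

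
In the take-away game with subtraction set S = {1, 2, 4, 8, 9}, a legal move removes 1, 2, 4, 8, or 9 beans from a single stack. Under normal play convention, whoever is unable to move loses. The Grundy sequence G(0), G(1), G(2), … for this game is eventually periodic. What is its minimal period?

G(0) = 0
G(1) = mex{0} = 1
G(2) = mex{1,0} = 2
G(3) = mex{2,1} = 0
G(4) = mex{0,2,0} = 1
G(5) = mex{1,0,1} = 2
G(6) = mex{2,1,2} = 0
G(7) = mex{0,2,0} = 1
G(8) = mex{1,0,1,0} = 2
G(9) = mex{2,1,2,1,0} = 3
G(10) = mex{3,2,0,2,1} = 4
G(11) = mex{4,3,1,0,2} = 5
G(12) = mex{5,4,2,1,0} = 3
G(13) = mex{3,5,3,2,1} = 0
G(14) = mex{0,3,4,0,2} = 1
G(15) = mex{1,0,5,1,0} = 2
G(16) = mex{2,1,3,2,1} = 0
G(17) = mex{0,2,0,3,2} = 1
G(18) = mex{1,0,1,4,3} = 2
G(19) = mex{2,1,2,5,4} = 0
G(20) = mex{0,2,0,3,5} = 1
G(21) = mex{1,0,1,0,3} = 2
G(22) = mex{2,1,2,1,0} = 3
G(23) = mex{3,2,0,2,1} = 4
G(24) = mex{4,3,1,0,2} = 5
G(25) = mex{5,4,2,1,0} = 3
G(26) = mex{3,5,3,2,1} = 0
G(27) = mex{0,3,4,0,2} = 1
G(n+13) = G(n) holds for n = 0,…,8 (a full window of length max(S) = 9), so the sequence is purely periodic with period 13.

13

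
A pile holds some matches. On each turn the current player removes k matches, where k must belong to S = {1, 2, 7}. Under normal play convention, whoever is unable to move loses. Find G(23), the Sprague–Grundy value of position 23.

2

n :  0  1  2  3  4  5  6  7  8  9 10 11 12 13 14 15 16 17 18 19 20 21 22 23
G :  0  1  2  0  1  2  0  1  2  0  1  2  0  1  2  0  1  2  0  1  2  0  1  2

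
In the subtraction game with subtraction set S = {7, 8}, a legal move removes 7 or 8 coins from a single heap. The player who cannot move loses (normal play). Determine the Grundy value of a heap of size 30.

n :  0  1  2  3  4  5  6  7  8  9 10 11 12 13 14 15 16 17 18 19 20 21 22 23 24 25 26 27 28 29 30
G :  0  0  0  0  0  0  0  1  1  1  1  1  1  1  2  0  0  0  0  0  0  0  1  1  1  1  1  1  1  2  0

0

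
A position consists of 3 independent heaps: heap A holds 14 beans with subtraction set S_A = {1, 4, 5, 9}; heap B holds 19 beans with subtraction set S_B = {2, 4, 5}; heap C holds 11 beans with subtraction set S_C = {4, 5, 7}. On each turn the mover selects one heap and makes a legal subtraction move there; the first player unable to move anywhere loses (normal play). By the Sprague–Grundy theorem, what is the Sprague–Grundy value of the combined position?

Heap A, S = {1, 4, 5, 9}:
G(0) = 0
G(1) = mex{0} = 1
G(2) = mex{1} = 0
G(3) = mex{0} = 1
G(4) = mex{1,0} = 2
G(5) = mex{2,1,0} = 3
G(6) = mex{3,0,1} = 2
G(7) = mex{2,1,0} = 3
G(8) = mex{3,2,1} = 0
G(9) = mex{0,3,2,0} = 1
G(10) = mex{1,2,3,1} = 0
G(11) = mex{0,3,2,0} = 1
G(12) = mex{1,0,3,1} = 2
G(13) = mex{2,1,0,2} = 3
G(14) = mex{3,0,1,3} = 2
G_A(14) = 2.
Heap B, S = {2, 4, 5}:
G(0) = 0
G(1) = mex{} = 0
G(2) = mex{0} = 1
G(3) = mex{0} = 1
G(4) = mex{1,0} = 2
G(5) = mex{1,0,0} = 2
G(6) = mex{2,1,0} = 3
G(7) = mex{2,1,1} = 0
G(8) = mex{3,2,1} = 0
G(9) = mex{0,2,2} = 1
G(10) = mex{0,3,2} = 1
G(11) = mex{1,0,3} = 2
G(12) = mex{1,0,0} = 2
G(13) = mex{2,1,0} = 3
G(14) = mex{2,1,1} = 0
G(15) = mex{3,2,1} = 0
G(16) = mex{0,2,2} = 1
G(17) = mex{0,3,2} = 1
G(18) = mex{1,0,3} = 2
G(19) = mex{1,0,0} = 2
G_B(19) = 2.
Heap C, S = {4, 5, 7}:
n :  0  1  2  3  4  5  6  7  8  9 10 11
G :  0  0  0  0  1  1  1  1  2  2  2  0
G_C(11) = 0.
Combined Grundy value = 2 ⊕ 2 ⊕ 0 = 0.

0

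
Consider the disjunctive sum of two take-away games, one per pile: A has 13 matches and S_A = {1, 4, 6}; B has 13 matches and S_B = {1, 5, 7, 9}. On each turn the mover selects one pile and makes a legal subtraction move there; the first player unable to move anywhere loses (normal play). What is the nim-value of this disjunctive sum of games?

0

Pile A, S = {1, 4, 6}:
G(0) = 0
G(1) = mex{0} = 1
G(2) = mex{1} = 0
G(3) = mex{0} = 1
G(4) = mex{1,0} = 2
G(5) = mex{2,1} = 0
G(6) = mex{0,0,0} = 1
G(7) = mex{1,1,1} = 0
G(8) = mex{0,2,0} = 1
G(9) = mex{1,0,1} = 2
G(10) = mex{2,1,2} = 0
G(11) = mex{0,0,0} = 1
G(12) = mex{1,1,1} = 0
G(13) = mex{0,2,0} = 1
G_A(13) = 1.
Pile B, S = {1, 5, 7, 9}:
n :  0  1  2  3  4  5  6  7  8  9 10 11 12 13
G :  0  1  0  1  0  1  0  1  0  1  0  1  0  1
G_B(13) = 1.
Combined Grundy value = 1 ⊕ 1 = 0.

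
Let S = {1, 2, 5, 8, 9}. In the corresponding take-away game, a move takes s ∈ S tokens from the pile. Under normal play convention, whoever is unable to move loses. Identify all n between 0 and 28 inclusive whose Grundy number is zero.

0, 3, 6, 10, 13, 16, 20, 23, 26

G(0) = 0
G(1) = mex{0} = 1
G(2) = mex{1,0} = 2
G(3) = mex{2,1} = 0
G(4) = mex{0,2} = 1
G(5) = mex{1,0,0} = 2
G(6) = mex{2,1,1} = 0
G(7) = mex{0,2,2} = 1
G(8) = mex{1,0,0,0} = 2
G(9) = mex{2,1,1,1,0} = 3
G(10) = mex{3,2,2,2,1} = 0
G(11) = mex{0,3,0,0,2} = 1
G(12) = mex{1,0,1,1,0} = 2
G(13) = mex{2,1,2,2,1} = 0
G(14) = mex{0,2,3,0,2} = 1
G(15) = mex{1,0,0,1,0} = 2
G(16) = mex{2,1,1,2,1} = 0
G(17) = mex{0,2,2,3,2} = 1
G(18) = mex{1,0,0,0,3} = 2
G(19) = mex{2,1,1,1,0} = 3
G(20) = mex{3,2,2,2,1} = 0
G(21) = mex{0,3,0,0,2} = 1
G(22) = mex{1,0,1,1,0} = 2
G(23) = mex{2,1,2,2,1} = 0
G(24) = mex{0,2,3,0,2} = 1
G(25) = mex{1,0,0,1,0} = 2
G(26) = mex{2,1,1,2,1} = 0
G(27) = mex{0,2,2,3,2} = 1
G(28) = mex{1,0,0,0,3} = 2
P-positions are exactly the n with G(n) = 0.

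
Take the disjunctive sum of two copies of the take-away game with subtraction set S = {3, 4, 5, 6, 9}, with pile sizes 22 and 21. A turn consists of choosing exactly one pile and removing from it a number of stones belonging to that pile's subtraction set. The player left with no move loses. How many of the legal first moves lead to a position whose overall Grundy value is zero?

0

All piles use S = {3, 4, 5, 6, 9}:
G(0) = 0
G(1) = mex{} = 0
G(2) = mex{} = 0
G(3) = mex{0} = 1
G(4) = mex{0,0} = 1
G(5) = mex{0,0,0} = 1
G(6) = mex{1,0,0,0} = 2
G(7) = mex{1,1,0,0} = 2
G(8) = mex{1,1,1,0} = 2
G(9) = mex{2,1,1,1,0} = 3
G(10) = mex{2,2,1,1,0} = 3
G(11) = mex{2,2,2,1,0} = 3
G(12) = mex{3,2,2,2,1} = 0
G(13) = mex{3,3,2,2,1} = 0
G(14) = mex{3,3,3,2,1} = 0
G(15) = mex{0,3,3,3,2} = 1
G(16) = mex{0,0,3,3,2} = 1
G(17) = mex{0,0,0,3,2} = 1
G(18) = mex{1,0,0,0,3} = 2
G(19) = mex{1,1,0,0,3} = 2
G(20) = mex{1,1,1,0,3} = 2
G(21) = mex{2,1,1,1,0} = 3
G(22) = mex{2,2,1,1,0} = 3
Pile A: G(22) = 3.
Pile B: G(21) = 3.
Combined Grundy value = 3 ⊕ 3 = 0.
A winning move leaves total XOR = 0, i.e. changes one component's Grundy value g to g ⊕ X where X is the current total.
Pile A: target g' = 3⊕0 = 3, but every legal move changes the Grundy value (mex property), so 0 moves.
Pile B: target g' = 3⊕0 = 3, but every legal move changes the Grundy value (mex property), so 0 moves.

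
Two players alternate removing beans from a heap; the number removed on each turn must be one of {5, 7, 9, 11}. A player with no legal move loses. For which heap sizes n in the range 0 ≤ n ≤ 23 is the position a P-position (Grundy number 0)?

0, 1, 2, 3, 4, 16, 17, 18, 19, 20

n :  0  1  2  3  4  5  6  7  8  9 10 11 12 13 14 15 16 17 18 19 20 21 22 23
G :  0  0  0  0  0  1  1  1  1  1  2  2  2  2  2  3  0  0  0  0  0  1  1  1
P-positions are exactly the n with G(n) = 0.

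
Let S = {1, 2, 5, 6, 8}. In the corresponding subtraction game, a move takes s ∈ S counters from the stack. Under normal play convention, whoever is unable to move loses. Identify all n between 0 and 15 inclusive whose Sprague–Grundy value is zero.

0, 3, 7, 10, 14

G(0) = 0
G(1) = mex{0} = 1
G(2) = mex{1,0} = 2
G(3) = mex{2,1} = 0
G(4) = mex{0,2} = 1
G(5) = mex{1,0,0} = 2
G(6) = mex{2,1,1,0} = 3
G(7) = mex{3,2,2,1} = 0
G(8) = mex{0,3,0,2,0} = 1
G(9) = mex{1,0,1,0,1} = 2
G(10) = mex{2,1,2,1,2} = 0
G(11) = mex{0,2,3,2,0} = 1
G(12) = mex{1,0,0,3,1} = 2
G(13) = mex{2,1,1,0,2} = 3
G(14) = mex{3,2,2,1,3} = 0
G(15) = mex{0,3,0,2,0} = 1
P-positions are exactly the n with G(n) = 0.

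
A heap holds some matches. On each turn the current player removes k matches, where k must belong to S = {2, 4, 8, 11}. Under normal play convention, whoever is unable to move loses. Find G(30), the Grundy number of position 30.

G(0) = 0
G(1) = mex{} = 0
G(2) = mex{0} = 1
G(3) = mex{0} = 1
G(4) = mex{1,0} = 2
G(5) = mex{1,0} = 2
G(6) = mex{2,1} = 0
G(7) = mex{2,1} = 0
G(8) = mex{0,2,0} = 1
G(9) = mex{0,2,0} = 1
G(10) = mex{1,0,1} = 2
G(11) = mex{1,0,1,0} = 2
G(12) = mex{2,1,2,0} = 3
G(13) = mex{2,1,2,1} = 0
G(14) = mex{3,2,0,1} = 4
G(15) = mex{0,2,0,2} = 1
G(16) = mex{4,3,1,2} = 0
G(17) = mex{1,0,1,0} = 2
G(18) = mex{0,4,2,0} = 1
G(19) = mex{2,1,2,1} = 0
G(20) = mex{1,0,3,1} = 2
G(21) = mex{0,2,0,2} = 1
G(22) = mex{2,1,4,2} = 0
G(23) = mex{1,0,1,3} = 2
G(24) = mex{0,2,0,0} = 1
G(25) = mex{2,1,2,4} = 0
G(26) = mex{1,0,1,1} = 2
G(27) = mex{0,2,0,0} = 1
G(28) = mex{2,1,2,2} = 0
G(29) = mex{1,0,1,1} = 2
G(30) = mex{0,2,0,0} = 1

1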